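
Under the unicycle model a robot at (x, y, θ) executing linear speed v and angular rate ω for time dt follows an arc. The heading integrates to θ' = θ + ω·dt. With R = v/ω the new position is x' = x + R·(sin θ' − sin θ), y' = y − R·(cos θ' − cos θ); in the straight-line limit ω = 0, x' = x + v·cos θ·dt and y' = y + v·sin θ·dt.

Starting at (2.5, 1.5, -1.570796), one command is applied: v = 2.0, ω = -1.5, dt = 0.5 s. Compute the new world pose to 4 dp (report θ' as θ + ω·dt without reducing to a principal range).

θ' = -1.5708 + -1.5·0.5 = -2.3208
R = v/ω = 2.0/-1.5 = -1.3333
x' = 2.5 + -1.3333·(sin -2.3208 − sin -1.5708) = 2.1423
y' = 1.5 − -1.3333·(cos -2.3208 − cos -1.5708) = 0.5911

(2.1423, 0.5911, -2.3208)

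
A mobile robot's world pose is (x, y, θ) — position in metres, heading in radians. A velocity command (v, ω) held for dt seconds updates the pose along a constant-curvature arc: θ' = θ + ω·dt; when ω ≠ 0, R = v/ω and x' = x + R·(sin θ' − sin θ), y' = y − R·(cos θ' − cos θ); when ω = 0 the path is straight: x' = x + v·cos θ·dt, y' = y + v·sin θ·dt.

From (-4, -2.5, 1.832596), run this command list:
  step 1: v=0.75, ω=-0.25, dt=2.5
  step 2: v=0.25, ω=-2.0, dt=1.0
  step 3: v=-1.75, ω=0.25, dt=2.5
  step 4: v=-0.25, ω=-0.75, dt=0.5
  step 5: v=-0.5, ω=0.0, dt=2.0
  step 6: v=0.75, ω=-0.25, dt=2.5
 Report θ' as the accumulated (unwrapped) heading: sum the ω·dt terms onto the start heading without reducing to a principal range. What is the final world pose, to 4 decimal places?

(-7.2810, 0.5404, -1.1674)

step 1: θ'=1.2076 (R=-3.0000) → pose (-3.9065, -0.6577, 1.2076)
step 2: θ'=-0.7924 (R=-0.1250) → pose (-3.7007, -0.6144, -0.7924)
step 3: θ'=-0.1674 (R=-7.0000) → pose (-7.5186, 1.3728, -0.1674)
step 4: θ'=-0.5424 (R=0.3333) → pose (-7.6351, 1.4160, -0.5424)
step 5: θ'=-0.5424 (straight) → pose (-8.4916, 1.9322, -0.5424)
step 6: θ'=-1.1674 (R=-3.0000) → pose (-7.2810, 0.5404, -1.1674)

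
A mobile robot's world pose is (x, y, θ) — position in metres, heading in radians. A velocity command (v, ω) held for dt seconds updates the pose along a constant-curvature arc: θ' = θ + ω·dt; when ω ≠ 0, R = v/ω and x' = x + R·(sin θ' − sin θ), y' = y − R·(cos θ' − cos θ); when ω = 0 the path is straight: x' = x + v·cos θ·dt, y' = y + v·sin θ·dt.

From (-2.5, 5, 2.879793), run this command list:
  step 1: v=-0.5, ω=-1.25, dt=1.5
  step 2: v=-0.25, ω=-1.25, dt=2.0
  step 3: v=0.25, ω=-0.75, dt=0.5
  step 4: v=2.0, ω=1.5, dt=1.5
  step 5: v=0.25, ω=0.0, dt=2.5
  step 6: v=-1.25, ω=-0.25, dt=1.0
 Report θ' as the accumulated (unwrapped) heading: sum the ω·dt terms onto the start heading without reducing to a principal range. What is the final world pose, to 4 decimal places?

(-1.5057, 2.6537, 0.1298)

step 1: θ'=1.0048 (R=0.4000) → pose (-2.2659, 4.3991, 1.0048)
step 2: θ'=-1.4952 (R=0.2000) → pose (-2.6341, 4.4913, -1.4952)
step 3: θ'=-1.8702 (R=-0.3333) → pose (-2.6480, 4.3678, -1.8702)
step 4: θ'=0.3798 (R=1.3333) → pose (-0.8797, 2.7362, 0.3798)
step 5: θ'=0.3798 (straight) → pose (-0.2992, 2.9679, 0.3798)
step 6: θ'=0.1298 (R=5.0000) → pose (-1.5057, 2.6537, 0.1298)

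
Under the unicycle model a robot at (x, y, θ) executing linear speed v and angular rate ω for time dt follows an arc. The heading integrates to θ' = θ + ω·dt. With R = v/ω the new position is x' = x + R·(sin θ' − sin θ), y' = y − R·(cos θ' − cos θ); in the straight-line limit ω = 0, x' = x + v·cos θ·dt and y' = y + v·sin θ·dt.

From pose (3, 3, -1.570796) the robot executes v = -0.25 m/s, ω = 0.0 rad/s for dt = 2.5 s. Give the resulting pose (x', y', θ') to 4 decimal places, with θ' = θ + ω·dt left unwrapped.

θ' = -1.5708 + 0.0·2.5 = -1.5708
ω = 0 → straight: x' = 3 + -0.25·cos(-1.5708)·2.5 = 3.0000
y' = 3 + -0.25·sin(-1.5708)·2.5 = 3.6250

(3.0000, 3.6250, -1.5708)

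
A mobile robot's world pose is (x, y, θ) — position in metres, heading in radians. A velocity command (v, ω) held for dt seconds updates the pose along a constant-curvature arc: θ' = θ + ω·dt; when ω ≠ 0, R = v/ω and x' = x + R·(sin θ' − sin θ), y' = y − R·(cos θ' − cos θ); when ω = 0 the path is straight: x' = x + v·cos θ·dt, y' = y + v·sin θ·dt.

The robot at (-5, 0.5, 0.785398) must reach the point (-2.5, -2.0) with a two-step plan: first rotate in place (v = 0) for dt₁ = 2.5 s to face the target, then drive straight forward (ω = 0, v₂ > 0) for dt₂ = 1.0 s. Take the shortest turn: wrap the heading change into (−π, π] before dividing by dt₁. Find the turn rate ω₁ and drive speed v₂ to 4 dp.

heading to target = atan2(-2−0.5, -2.5−-5) = -0.7854
Δθ = wrap(-0.7854 − 0.7854) = -1.5708; ω₁ = Δθ/dt₁ = -0.6283
distance = √((-2.5−-5)² + (-2−0.5)²) = 3.5355; v₂ = distance/dt₂ = 3.5355

ω₁ = -0.6283, v₂ = 3.5355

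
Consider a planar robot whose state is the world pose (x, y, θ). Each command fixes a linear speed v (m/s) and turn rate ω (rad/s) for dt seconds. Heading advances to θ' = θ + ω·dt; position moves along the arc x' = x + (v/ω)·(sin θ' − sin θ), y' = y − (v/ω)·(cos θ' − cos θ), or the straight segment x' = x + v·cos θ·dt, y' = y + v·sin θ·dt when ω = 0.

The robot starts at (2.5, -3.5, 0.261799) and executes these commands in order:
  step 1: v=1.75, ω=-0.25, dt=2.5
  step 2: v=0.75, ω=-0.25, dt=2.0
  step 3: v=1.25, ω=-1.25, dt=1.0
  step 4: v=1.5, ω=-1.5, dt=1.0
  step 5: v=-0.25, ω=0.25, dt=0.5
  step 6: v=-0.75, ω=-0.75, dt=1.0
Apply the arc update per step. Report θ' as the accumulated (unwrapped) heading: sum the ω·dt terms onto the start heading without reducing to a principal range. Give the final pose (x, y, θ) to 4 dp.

step 1: θ'=-0.3632 (R=-7.0000) → pose (6.7986, -3.7181, -0.3632)
step 2: θ'=-0.8632 (R=-3.0000) → pose (8.0126, -4.5724, -0.8632)
step 3: θ'=-2.1132 (R=-1.0000) → pose (8.1091, -5.7386, -2.1132)
step 4: θ'=-3.6132 (R=-1.0000) → pose (6.7983, -6.1132, -3.6132)
step 5: θ'=-3.4882 (R=-1.0000) → pose (6.9129, -6.1629, -3.4882)
step 6: θ'=-4.2382 (R=1.0000) → pose (7.4629, -6.6469, -4.2382)

(7.4629, -6.6469, -4.2382)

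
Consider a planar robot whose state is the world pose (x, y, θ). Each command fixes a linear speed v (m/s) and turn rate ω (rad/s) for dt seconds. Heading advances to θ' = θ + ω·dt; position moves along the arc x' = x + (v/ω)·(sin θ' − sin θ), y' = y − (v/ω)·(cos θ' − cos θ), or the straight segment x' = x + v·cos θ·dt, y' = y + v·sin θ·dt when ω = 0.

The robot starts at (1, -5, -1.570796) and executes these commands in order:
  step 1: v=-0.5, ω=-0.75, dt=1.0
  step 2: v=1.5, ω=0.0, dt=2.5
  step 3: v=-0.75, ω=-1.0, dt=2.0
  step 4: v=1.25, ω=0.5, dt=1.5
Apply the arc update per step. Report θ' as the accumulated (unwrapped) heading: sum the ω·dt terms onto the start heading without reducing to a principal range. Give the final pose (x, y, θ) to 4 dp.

(-1.4057, -6.1953, -3.5708)

step 1: θ'=-2.3208 (R=0.6667) → pose (1.1789, -4.5456, -2.3208)
step 2: θ'=-2.3208 (straight) → pose (-1.3773, -7.2894, -2.3208)
step 3: θ'=-4.3208 (R=0.7500) → pose (-0.1353, -7.5144, -4.3208)
step 4: θ'=-3.5708 (R=2.5000) → pose (-1.4057, -6.1953, -3.5708)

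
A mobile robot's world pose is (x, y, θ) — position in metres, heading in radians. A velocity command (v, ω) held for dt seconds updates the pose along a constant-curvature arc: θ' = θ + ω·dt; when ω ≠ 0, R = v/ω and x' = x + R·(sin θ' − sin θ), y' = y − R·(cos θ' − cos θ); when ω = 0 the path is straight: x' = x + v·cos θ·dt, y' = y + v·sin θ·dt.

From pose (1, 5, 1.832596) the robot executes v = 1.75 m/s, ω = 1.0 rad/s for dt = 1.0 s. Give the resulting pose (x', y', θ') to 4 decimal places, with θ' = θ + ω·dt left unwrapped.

θ' = 1.8326 + 1.0·1.0 = 2.8326
R = v/ω = 1.75/1.0 = 1.7500
x' = 1 + 1.7500·(sin 2.8326 − sin 1.8326) = -0.1582
y' = 5 − 1.7500·(cos 2.8326 − cos 1.8326) = 6.2142

(-0.1582, 6.2142, 2.8326)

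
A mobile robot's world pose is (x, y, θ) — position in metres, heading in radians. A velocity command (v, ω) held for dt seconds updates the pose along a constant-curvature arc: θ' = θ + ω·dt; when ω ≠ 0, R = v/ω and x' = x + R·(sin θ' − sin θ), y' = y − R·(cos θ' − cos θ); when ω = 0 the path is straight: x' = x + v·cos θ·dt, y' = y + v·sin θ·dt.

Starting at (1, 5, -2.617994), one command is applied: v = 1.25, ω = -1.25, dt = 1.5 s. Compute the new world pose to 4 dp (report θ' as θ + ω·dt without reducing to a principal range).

(-0.4760, 5.6484, -4.4930)

θ' = -2.6180 + -1.25·1.5 = -4.4930
R = v/ω = 1.25/-1.25 = -1.0000
x' = 1 + -1.0000·(sin -4.4930 − sin -2.6180) = -0.4760
y' = 5 − -1.0000·(cos -4.4930 − cos -2.6180) = 5.6484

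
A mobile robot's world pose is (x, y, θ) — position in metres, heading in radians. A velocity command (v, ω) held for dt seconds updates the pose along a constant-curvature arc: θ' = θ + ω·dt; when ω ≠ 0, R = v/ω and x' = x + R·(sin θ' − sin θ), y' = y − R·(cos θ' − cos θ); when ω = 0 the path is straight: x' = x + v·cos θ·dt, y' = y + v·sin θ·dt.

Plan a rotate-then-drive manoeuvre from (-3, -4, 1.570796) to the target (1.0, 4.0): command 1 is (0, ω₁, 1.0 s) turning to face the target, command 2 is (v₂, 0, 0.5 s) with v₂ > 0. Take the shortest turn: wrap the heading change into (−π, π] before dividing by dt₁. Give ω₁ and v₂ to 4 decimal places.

ω₁ = -0.4636, v₂ = 17.8885

heading to target = atan2(4−-4, 1−-3) = 1.1071
Δθ = wrap(1.1071 − 1.5708) = -0.4636; ω₁ = Δθ/dt₁ = -0.4636
distance = √((1−-3)² + (4−-4)²) = 8.9443; v₂ = distance/dt₂ = 17.8885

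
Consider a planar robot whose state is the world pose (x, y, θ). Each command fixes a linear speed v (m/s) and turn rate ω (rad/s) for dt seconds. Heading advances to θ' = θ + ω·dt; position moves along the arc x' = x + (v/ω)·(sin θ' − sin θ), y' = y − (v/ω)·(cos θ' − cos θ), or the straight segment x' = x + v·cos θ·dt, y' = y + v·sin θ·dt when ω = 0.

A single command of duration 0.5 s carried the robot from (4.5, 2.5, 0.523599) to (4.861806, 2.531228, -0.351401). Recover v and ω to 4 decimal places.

v = 0.7500, ω = -1.7500

Δθ = -0.351401 − 0.523599 = -0.875000
ω = Δθ/dt = -0.875000/0.5 = -1.7500
R = Δx/(sin θ' − sin θ) = -0.4286
v = R·ω = -0.4286·-1.7500 = 0.7500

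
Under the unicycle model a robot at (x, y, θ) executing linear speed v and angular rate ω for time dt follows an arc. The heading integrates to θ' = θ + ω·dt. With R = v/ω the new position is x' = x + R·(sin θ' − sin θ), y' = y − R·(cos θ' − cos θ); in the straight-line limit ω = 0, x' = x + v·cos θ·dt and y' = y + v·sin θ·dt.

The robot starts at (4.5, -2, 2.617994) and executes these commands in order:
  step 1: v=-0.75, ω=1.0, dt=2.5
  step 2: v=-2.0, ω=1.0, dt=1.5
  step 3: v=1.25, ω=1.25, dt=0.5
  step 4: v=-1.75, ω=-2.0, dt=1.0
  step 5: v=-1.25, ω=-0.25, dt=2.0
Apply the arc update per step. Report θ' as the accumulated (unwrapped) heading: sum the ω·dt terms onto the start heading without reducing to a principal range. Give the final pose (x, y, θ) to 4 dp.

step 1: θ'=5.1180 (R=-0.7500) → pose (5.5641, -1.0545, 5.1180)
step 2: θ'=6.6180 (R=-2.0000) → pose (3.0692, 0.0452, 6.6180)
step 3: θ'=7.2430 (R=1.0000) → pose (3.5597, 0.4160, 7.2430)
step 4: θ'=5.2430 (R=0.8750) → pose (2.0884, 0.4752, 5.2430)
step 5: θ'=4.7430 (R=5.0000) → pose (1.4032, 2.8525, 4.7430)

(1.4032, 2.8525, 4.7430)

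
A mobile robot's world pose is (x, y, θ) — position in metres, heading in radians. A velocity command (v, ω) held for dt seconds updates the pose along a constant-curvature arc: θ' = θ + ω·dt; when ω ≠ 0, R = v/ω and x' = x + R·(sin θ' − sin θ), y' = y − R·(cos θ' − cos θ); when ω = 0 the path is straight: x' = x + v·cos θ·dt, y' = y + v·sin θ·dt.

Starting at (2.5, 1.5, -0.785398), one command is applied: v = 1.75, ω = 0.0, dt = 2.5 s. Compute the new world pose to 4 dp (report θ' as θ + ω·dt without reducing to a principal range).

(5.5936, -1.5936, -0.7854)

θ' = -0.7854 + 0.0·2.5 = -0.7854
ω = 0 → straight: x' = 2.5 + 1.75·cos(-0.7854)·2.5 = 5.5936
y' = 1.5 + 1.75·sin(-0.7854)·2.5 = -1.5936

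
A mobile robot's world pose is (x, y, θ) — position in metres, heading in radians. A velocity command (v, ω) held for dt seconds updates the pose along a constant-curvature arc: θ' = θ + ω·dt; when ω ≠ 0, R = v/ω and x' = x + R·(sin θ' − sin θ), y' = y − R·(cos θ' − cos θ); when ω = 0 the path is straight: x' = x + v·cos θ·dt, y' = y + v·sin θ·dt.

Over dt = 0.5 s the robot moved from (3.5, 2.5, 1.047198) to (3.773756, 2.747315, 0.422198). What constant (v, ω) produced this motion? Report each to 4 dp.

Δθ = 0.422198 − 1.047198 = -0.625000
ω = Δθ/dt = -0.625000/0.5 = -1.2500
R = Δx/(sin θ' − sin θ) = -0.6000
v = R·ω = -0.6000·-1.2500 = 0.7500

v = 0.7500, ω = -1.2500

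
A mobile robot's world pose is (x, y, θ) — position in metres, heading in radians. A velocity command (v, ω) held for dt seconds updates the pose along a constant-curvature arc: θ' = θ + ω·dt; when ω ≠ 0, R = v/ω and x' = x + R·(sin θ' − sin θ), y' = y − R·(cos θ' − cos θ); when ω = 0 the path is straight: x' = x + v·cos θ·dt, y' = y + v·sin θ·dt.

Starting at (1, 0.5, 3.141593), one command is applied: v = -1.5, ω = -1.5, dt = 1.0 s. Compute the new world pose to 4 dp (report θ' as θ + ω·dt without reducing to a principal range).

(1.9975, -0.4293, 1.6416)

θ' = 3.1416 + -1.5·1.0 = 1.6416
R = v/ω = -1.5/-1.5 = 1.0000
x' = 1 + 1.0000·(sin 1.6416 − sin 3.1416) = 1.9975
y' = 0.5 − 1.0000·(cos 1.6416 − cos 3.1416) = -0.4293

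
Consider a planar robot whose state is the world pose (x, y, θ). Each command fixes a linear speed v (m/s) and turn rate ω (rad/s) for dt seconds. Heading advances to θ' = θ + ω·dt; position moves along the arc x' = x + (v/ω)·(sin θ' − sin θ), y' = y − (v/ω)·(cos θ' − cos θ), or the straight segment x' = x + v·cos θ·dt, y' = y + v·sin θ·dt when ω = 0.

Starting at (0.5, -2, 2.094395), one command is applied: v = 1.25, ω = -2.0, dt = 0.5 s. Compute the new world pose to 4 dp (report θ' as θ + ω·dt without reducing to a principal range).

(0.4859, -1.4009, 1.0944)

θ' = 2.0944 + -2.0·0.5 = 1.0944
R = v/ω = 1.25/-2.0 = -0.6250
x' = 0.5 + -0.6250·(sin 1.0944 − sin 2.0944) = 0.4859
y' = -2 − -0.6250·(cos 1.0944 − cos 2.0944) = -1.4009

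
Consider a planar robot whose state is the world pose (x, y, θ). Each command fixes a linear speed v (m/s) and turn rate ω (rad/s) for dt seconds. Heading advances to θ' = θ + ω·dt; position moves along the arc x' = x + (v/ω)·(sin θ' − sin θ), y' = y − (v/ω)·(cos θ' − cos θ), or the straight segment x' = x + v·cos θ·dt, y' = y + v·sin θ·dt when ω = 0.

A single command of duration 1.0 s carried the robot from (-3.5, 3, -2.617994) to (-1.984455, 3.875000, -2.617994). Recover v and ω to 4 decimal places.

v = -1.7500, ω = 0.0000

Δθ = -2.617994 − -2.617994 = 0.000000
ω = Δθ/dt = 0.000000/1.0 = 0.0000
ω = 0 → v = (Δx·cos θ + Δy·sin θ)/dt = -1.7500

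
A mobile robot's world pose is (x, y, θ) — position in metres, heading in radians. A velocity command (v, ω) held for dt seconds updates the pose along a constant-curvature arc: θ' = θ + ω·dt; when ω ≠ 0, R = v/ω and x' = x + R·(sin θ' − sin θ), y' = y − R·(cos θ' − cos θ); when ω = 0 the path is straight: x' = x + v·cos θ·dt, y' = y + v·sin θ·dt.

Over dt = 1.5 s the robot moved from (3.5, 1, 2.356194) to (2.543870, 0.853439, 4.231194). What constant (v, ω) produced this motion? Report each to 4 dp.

Δθ = 4.231194 − 2.356194 = 1.875000
ω = Δθ/dt = 1.875000/1.5 = 1.2500
R = Δx/(sin θ' − sin θ) = 0.6000
v = R·ω = 0.6000·1.2500 = 0.7500

v = 0.7500, ω = 1.2500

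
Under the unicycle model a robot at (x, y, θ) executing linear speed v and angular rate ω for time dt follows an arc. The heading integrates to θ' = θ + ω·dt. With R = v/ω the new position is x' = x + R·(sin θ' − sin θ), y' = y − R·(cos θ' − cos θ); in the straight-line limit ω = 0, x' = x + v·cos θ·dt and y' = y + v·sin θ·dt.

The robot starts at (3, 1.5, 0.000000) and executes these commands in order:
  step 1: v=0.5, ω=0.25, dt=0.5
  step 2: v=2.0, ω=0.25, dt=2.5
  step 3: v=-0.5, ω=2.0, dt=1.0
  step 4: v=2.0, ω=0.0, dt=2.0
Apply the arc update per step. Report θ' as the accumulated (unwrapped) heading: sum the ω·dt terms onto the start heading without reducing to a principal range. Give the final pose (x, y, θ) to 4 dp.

step 1: θ'=0.1250 (R=2.0000) → pose (3.2493, 1.5156, 0.1250)
step 2: θ'=0.7500 (R=8.0000) → pose (7.7051, 3.5997, 0.7500)
step 3: θ'=2.7500 (R=-0.2500) → pose (7.7801, 3.1857, 2.7500)
step 4: θ'=2.7500 (straight) → pose (4.0828, 4.7123, 2.7500)

(4.0828, 4.7123, 2.7500)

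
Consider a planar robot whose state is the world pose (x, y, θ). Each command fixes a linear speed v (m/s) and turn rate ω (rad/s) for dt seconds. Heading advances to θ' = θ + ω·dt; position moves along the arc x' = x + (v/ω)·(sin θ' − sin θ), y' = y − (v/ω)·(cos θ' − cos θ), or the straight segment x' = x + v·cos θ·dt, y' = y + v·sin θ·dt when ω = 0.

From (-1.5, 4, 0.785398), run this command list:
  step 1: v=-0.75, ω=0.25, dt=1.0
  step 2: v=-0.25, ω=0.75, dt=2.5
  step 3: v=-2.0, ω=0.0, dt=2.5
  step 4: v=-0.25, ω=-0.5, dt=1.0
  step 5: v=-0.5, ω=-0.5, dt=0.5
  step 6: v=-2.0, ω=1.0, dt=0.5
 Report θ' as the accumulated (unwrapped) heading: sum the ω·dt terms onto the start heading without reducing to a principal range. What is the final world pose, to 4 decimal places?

(4.2378, 0.8053, 2.6604)

step 1: θ'=1.0354 (R=-3.0000) → pose (-1.9589, 3.4092, 1.0354)
step 2: θ'=2.9104 (R=-0.3333) → pose (-1.7486, 2.9147, 2.9104)
step 3: θ'=2.9104 (straight) → pose (3.1184, 1.7690, 2.9104)
step 4: θ'=2.4104 (R=0.5000) → pose (3.3377, 1.6545, 2.4104)
step 5: θ'=2.1604 (R=1.0000) → pose (3.5011, 1.4661, 2.1604)
step 6: θ'=2.6604 (R=-2.0000) → pose (4.2378, 0.8053, 2.6604)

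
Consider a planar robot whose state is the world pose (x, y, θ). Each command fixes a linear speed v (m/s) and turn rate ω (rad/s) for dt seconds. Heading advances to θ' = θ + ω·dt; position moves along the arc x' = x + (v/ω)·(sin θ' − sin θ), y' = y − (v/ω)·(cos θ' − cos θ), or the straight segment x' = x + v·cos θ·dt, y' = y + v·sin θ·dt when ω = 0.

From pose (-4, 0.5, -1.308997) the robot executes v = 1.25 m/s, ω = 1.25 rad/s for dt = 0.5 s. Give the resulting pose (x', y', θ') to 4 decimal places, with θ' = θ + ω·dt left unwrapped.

(-3.6660, -0.0162, -0.6840)

θ' = -1.3090 + 1.25·0.5 = -0.6840
R = v/ω = 1.25/1.25 = 1.0000
x' = -4 + 1.0000·(sin -0.6840 − sin -1.3090) = -3.6660
y' = 0.5 − 1.0000·(cos -0.6840 − cos -1.3090) = -0.0162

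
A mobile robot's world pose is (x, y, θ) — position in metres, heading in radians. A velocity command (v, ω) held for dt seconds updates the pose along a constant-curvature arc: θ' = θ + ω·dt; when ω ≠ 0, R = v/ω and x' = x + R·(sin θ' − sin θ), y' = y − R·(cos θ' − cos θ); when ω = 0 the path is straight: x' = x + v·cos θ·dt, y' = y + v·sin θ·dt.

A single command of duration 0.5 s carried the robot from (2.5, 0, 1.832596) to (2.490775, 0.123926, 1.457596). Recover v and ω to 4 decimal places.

v = 0.2500, ω = -0.7500

Δθ = 1.457596 − 1.832596 = -0.375000
ω = Δθ/dt = -0.375000/0.5 = -0.7500
R = −Δy/(cos θ' − cos θ) = -0.3333
v = R·ω = -0.3333·-0.7500 = 0.2500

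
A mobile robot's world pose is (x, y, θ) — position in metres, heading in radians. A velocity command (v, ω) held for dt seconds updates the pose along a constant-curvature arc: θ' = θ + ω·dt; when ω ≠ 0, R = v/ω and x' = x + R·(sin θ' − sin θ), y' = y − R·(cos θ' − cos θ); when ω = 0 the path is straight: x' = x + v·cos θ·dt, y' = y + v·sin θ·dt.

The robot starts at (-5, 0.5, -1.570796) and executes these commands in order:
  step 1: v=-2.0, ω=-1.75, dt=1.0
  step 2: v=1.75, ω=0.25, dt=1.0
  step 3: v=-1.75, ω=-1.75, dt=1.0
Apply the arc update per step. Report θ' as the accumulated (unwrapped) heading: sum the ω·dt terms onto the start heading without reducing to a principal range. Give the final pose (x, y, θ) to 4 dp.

(-4.3314, 0.6134, -4.8208)

step 1: θ'=-3.3208 (R=1.1429) → pose (-3.6534, 1.6246, -3.3208)
step 2: θ'=-3.0708 (R=7.0000) → pose (-5.3963, 1.7191, -3.0708)
step 3: θ'=-4.8208 (R=1.0000) → pose (-4.3314, 0.6134, -4.8208)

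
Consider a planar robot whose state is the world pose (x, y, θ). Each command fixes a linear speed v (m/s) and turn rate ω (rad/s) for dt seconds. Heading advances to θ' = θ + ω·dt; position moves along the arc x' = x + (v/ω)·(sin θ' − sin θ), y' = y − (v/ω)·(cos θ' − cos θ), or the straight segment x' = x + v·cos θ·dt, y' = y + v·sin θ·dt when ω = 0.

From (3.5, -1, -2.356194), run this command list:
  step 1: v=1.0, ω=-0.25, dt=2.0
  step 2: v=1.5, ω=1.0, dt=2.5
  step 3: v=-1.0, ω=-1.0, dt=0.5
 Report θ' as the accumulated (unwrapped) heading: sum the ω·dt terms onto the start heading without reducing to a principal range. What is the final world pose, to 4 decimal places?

step 1: θ'=-2.8562 (R=-4.0000) → pose (1.7977, -2.0098, -2.8562)
step 2: θ'=-0.3562 (R=1.5000) → pose (1.6970, -4.8549, -0.3562)
step 3: θ'=-0.8562 (R=1.0000) → pose (1.2903, -4.5730, -0.8562)

(1.2903, -4.5730, -0.8562)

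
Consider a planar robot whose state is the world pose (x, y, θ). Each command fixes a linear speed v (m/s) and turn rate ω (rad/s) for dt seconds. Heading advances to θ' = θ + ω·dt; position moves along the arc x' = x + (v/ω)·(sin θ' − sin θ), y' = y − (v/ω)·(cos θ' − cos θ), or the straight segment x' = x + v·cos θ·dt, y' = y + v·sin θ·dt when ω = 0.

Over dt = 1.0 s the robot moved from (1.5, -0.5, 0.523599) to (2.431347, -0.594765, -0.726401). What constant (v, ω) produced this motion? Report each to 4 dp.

Δθ = -0.726401 − 0.523599 = -1.250000
ω = Δθ/dt = -1.250000/1.0 = -1.2500
R = Δx/(sin θ' − sin θ) = -0.8000
v = R·ω = -0.8000·-1.2500 = 1.0000

v = 1.0000, ω = -1.2500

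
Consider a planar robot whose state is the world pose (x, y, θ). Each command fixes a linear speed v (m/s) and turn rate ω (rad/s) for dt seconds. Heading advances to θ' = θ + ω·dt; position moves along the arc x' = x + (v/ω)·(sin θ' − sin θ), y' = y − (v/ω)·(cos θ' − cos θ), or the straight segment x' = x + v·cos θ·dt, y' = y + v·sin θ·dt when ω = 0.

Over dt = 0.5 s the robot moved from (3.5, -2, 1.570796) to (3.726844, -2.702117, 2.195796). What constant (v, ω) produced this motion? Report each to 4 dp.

v = -1.5000, ω = 1.2500

Δθ = 2.195796 − 1.570796 = 0.625000
ω = Δθ/dt = 0.625000/0.5 = 1.2500
R = −Δy/(cos θ' − cos θ) = -1.2000
v = R·ω = -1.2000·1.2500 = -1.5000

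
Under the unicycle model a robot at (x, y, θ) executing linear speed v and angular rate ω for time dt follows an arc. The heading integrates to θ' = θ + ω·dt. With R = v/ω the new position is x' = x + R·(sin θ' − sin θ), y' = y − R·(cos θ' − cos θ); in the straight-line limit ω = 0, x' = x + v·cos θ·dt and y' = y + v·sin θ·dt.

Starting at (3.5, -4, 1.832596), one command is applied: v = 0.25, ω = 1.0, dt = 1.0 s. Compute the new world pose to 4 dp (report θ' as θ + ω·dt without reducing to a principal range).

θ' = 1.8326 + 1.0·1.0 = 2.8326
R = v/ω = 0.25/1.0 = 0.2500
x' = 3.5 + 0.2500·(sin 2.8326 − sin 1.8326) = 3.3345
y' = -4 − 0.2500·(cos 2.8326 − cos 1.8326) = -3.8265

(3.3345, -3.8265, 2.8326)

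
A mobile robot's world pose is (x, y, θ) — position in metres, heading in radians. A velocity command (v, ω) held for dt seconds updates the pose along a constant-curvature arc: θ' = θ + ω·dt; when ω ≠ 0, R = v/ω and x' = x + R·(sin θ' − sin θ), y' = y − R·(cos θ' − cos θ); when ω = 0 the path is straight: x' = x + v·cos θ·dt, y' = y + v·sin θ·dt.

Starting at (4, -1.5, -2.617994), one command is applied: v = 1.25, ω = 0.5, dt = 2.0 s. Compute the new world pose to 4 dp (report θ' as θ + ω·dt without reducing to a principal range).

(2.7528, -3.5471, -1.6180)

θ' = -2.6180 + 0.5·2.0 = -1.6180
R = v/ω = 1.25/0.5 = 2.5000
x' = 4 + 2.5000·(sin -1.6180 − sin -2.6180) = 2.7528
y' = -1.5 − 2.5000·(cos -1.6180 − cos -2.6180) = -3.5471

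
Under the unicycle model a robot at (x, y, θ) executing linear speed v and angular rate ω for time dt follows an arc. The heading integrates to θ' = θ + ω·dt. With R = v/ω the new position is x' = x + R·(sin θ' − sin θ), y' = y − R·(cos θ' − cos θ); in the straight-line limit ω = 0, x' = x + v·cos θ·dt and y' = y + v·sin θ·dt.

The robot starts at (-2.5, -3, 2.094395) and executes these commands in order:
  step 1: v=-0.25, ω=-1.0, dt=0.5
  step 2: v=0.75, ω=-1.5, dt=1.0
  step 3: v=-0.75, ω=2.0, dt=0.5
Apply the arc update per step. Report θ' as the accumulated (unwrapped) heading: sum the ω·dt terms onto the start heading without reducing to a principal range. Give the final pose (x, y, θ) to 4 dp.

(-2.3117, -2.8109, 1.0944)

step 1: θ'=1.5944 (R=0.2500) → pose (-2.4666, -3.1191, 1.5944)
step 2: θ'=0.0944 (R=-0.5000) → pose (-2.0138, -2.6095, 0.0944)
step 3: θ'=1.0944 (R=-0.3750) → pose (-2.3117, -2.8109, 1.0944)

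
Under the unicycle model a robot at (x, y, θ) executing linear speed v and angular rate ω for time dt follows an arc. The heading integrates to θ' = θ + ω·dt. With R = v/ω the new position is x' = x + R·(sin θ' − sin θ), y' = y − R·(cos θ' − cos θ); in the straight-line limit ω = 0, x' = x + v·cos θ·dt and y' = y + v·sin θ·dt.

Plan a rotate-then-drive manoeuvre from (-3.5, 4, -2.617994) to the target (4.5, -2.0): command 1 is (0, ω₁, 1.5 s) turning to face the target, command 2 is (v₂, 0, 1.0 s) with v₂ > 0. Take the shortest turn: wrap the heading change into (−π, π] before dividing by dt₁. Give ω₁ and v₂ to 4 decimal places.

ω₁ = 1.3163, v₂ = 10.0000

heading to target = atan2(-2−4, 4.5−-3.5) = -0.6435
Δθ = wrap(-0.6435 − -2.6180) = 1.9745; ω₁ = Δθ/dt₁ = 1.3163
distance = √((4.5−-3.5)² + (-2−4)²) = 10.0000; v₂ = distance/dt₂ = 10.0000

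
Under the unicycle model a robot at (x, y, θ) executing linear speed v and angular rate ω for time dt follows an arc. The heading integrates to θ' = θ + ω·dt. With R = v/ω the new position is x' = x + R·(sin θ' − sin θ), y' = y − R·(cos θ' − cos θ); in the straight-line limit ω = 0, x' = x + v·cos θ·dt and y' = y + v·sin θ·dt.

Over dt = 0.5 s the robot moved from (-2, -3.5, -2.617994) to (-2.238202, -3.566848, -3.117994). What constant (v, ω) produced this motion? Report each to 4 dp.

Δθ = -3.117994 − -2.617994 = -0.500000
ω = Δθ/dt = -0.500000/0.5 = -1.0000
R = Δx/(sin θ' − sin θ) = -0.5000
v = R·ω = -0.5000·-1.0000 = 0.5000

v = 0.5000, ω = -1.0000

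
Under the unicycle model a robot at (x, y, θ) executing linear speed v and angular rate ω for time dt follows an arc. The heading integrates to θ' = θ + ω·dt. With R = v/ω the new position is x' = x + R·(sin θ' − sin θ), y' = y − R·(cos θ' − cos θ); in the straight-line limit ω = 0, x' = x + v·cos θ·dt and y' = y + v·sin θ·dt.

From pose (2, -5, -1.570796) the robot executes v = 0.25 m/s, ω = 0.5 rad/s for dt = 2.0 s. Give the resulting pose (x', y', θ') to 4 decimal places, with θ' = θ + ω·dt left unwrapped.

θ' = -1.5708 + 0.5·2.0 = -0.5708
R = v/ω = 0.25/0.5 = 0.5000
x' = 2 + 0.5000·(sin -0.5708 − sin -1.5708) = 2.2298
y' = -5 − 0.5000·(cos -0.5708 − cos -1.5708) = -5.4207

(2.2298, -5.4207, -0.5708)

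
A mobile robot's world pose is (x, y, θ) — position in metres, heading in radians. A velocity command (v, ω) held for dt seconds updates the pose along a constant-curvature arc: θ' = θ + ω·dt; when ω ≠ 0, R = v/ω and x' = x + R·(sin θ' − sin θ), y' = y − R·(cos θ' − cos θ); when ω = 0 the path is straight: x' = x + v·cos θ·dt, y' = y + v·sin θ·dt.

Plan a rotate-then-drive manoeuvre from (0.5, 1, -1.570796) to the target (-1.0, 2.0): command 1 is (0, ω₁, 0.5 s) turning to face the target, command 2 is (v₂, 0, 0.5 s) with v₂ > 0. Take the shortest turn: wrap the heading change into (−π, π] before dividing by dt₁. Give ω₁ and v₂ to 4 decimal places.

heading to target = atan2(2−1, -1−0.5) = 2.5536
Δθ = wrap(2.5536 − -1.5708) = -2.1588; ω₁ = Δθ/dt₁ = -4.3176
distance = √((-1−0.5)² + (2−1)²) = 1.8028; v₂ = distance/dt₂ = 3.6056

ω₁ = -4.3176, v₂ = 3.6056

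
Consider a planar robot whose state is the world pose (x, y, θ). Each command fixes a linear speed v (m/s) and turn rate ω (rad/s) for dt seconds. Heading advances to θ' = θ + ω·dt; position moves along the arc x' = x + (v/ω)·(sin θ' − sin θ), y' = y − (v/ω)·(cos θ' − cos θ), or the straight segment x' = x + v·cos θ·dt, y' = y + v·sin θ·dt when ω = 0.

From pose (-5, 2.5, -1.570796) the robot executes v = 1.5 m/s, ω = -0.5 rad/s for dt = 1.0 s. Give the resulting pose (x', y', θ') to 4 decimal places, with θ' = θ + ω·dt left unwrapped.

θ' = -1.5708 + -0.5·1.0 = -2.0708
R = v/ω = 1.5/-0.5 = -3.0000
x' = -5 + -3.0000·(sin -2.0708 − sin -1.5708) = -5.3673
y' = 2.5 − -3.0000·(cos -2.0708 − cos -1.5708) = 1.0617

(-5.3673, 1.0617, -2.0708)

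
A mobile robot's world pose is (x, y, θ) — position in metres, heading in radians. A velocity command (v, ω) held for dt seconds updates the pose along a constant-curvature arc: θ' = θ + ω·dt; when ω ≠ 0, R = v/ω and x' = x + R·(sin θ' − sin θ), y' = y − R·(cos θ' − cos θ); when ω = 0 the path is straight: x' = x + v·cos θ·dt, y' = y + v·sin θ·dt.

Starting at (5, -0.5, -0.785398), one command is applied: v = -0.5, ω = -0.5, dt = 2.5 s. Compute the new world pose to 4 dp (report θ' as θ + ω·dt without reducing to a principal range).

θ' = -0.7854 + -0.5·2.5 = -2.0354
R = v/ω = -0.5/-0.5 = 1.0000
x' = 5 + 1.0000·(sin -2.0354 − sin -0.7854) = 4.8131
y' = -0.5 − 1.0000·(cos -2.0354 − cos -0.7854) = 0.6552

(4.8131, 0.6552, -2.0354)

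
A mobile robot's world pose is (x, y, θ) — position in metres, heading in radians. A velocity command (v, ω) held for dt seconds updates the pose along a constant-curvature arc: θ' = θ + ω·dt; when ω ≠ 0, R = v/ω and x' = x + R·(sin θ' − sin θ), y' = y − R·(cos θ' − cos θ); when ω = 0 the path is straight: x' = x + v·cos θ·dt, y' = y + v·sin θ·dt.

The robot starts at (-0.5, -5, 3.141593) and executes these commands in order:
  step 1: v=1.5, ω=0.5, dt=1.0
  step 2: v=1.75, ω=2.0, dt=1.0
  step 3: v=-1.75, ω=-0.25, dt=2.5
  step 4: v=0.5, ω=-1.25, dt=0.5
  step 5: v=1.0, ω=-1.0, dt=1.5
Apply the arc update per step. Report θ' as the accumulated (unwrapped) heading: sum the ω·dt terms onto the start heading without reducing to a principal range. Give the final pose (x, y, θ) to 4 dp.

(-5.7302, -4.2244, 2.8916)

step 1: θ'=3.6416 (R=3.0000) → pose (-1.9383, -5.3673, 3.6416)
step 2: θ'=5.6416 (R=0.8750) → pose (-2.0424, -6.8361, 5.6416)
step 3: θ'=5.0166 (R=7.0000) → pose (-4.5317, -3.3249, 5.0166)
step 4: θ'=4.3916 (R=-0.4000) → pose (-4.5338, -3.5708, 4.3916)
step 5: θ'=2.8916 (R=-1.0000) → pose (-5.7302, -4.2244, 2.8916)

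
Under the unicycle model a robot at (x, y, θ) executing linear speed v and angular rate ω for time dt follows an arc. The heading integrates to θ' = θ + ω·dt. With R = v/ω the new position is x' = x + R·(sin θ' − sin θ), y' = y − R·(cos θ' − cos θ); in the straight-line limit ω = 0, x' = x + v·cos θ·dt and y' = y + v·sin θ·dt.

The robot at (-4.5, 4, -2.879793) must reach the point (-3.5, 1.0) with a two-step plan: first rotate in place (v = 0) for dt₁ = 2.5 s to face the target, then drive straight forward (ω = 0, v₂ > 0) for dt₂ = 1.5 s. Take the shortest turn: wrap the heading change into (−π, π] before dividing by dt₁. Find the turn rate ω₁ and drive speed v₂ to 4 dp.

heading to target = atan2(1−4, -3.5−-4.5) = -1.2490
Δθ = wrap(-1.2490 − -2.8798) = 1.6307; ω₁ = Δθ/dt₁ = 0.6523
distance = √((-3.5−-4.5)² + (1−4)²) = 3.1623; v₂ = distance/dt₂ = 2.1082

ω₁ = 0.6523, v₂ = 2.1082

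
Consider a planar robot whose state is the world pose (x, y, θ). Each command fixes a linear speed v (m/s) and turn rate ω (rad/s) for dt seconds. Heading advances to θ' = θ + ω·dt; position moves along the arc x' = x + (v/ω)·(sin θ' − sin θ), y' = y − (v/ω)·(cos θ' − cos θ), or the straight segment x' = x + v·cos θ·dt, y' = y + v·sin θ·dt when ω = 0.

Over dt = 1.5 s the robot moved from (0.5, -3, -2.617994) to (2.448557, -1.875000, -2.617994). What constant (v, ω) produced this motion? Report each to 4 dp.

v = -1.5000, ω = 0.0000

Δθ = -2.617994 − -2.617994 = 0.000000
ω = Δθ/dt = 0.000000/1.5 = 0.0000
ω = 0 → v = (Δx·cos θ + Δy·sin θ)/dt = -1.5000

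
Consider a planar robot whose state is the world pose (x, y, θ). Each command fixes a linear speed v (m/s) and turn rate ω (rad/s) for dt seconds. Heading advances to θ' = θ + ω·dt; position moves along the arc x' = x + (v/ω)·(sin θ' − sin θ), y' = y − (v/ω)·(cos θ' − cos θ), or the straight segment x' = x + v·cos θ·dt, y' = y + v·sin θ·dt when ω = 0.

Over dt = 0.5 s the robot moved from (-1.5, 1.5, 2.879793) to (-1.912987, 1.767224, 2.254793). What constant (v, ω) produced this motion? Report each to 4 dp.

v = 1.0000, ω = -1.2500

Δθ = 2.254793 − 2.879793 = -0.625000
ω = Δθ/dt = -0.625000/0.5 = -1.2500
R = Δx/(sin θ' − sin θ) = -0.8000
v = R·ω = -0.8000·-1.2500 = 1.0000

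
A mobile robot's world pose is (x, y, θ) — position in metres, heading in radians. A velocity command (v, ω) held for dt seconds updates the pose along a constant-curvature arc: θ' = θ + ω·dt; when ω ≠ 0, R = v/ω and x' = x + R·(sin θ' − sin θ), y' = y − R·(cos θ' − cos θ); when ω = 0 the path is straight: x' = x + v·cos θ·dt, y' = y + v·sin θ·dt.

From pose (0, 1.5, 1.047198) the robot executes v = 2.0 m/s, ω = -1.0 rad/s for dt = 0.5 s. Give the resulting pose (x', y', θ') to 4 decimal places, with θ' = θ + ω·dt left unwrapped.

(0.6915, 2.2080, 0.5472)

θ' = 1.0472 + -1.0·0.5 = 0.5472
R = v/ω = 2.0/-1.0 = -2.0000
x' = 0 + -2.0000·(sin 0.5472 − sin 1.0472) = 0.6915
y' = 1.5 − -2.0000·(cos 0.5472 − cos 1.0472) = 2.2080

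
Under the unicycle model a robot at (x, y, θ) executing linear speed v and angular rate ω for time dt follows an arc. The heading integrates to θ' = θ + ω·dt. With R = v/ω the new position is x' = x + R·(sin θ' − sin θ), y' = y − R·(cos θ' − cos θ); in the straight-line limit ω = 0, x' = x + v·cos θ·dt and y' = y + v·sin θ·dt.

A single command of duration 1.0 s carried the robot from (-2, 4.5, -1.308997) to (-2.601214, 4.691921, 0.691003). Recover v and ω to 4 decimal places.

Δθ = 0.691003 − -1.308997 = 2.000000
ω = Δθ/dt = 2.000000/1.0 = 2.0000
R = Δx/(sin θ' − sin θ) = -0.3750
v = R·ω = -0.3750·2.0000 = -0.7500

v = -0.7500, ω = 2.0000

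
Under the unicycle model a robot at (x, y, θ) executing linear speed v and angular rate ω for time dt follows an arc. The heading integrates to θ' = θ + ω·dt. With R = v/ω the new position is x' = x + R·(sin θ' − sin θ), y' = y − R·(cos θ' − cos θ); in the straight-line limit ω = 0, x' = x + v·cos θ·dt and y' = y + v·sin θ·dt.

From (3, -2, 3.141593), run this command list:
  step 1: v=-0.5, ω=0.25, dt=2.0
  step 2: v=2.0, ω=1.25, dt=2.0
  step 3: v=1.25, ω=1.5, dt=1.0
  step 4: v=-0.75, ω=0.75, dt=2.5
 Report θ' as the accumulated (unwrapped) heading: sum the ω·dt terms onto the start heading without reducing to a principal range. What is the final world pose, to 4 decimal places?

step 1: θ'=3.6416 (R=-2.0000) → pose (3.9589, -1.7552, 3.6416)
step 2: θ'=6.1416 (R=1.6000) → pose (4.5001, -4.7433, 6.1416)
step 3: θ'=7.6416 (R=0.8333) → pose (5.4323, -4.0940, 7.6416)
step 4: θ'=9.5166 (R=-1.0000) → pose (6.5016, -5.3005, 9.5166)

(6.5016, -5.3005, 9.5166)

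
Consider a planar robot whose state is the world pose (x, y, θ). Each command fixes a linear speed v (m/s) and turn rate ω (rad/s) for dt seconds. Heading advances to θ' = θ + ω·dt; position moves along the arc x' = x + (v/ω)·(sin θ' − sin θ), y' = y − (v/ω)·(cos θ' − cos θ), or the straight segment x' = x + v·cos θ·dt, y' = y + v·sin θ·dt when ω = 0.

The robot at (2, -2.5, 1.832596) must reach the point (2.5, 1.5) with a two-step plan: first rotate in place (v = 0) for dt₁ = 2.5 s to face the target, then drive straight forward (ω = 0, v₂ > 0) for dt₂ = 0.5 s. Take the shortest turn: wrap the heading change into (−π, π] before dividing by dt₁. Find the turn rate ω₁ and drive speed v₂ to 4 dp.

heading to target = atan2(1.5−-2.5, 2.5−2) = 1.4464
Δθ = wrap(1.4464 − 1.8326) = -0.3862; ω₁ = Δθ/dt₁ = -0.1545
distance = √((2.5−2)² + (1.5−-2.5)²) = 4.0311; v₂ = distance/dt₂ = 8.0623

ω₁ = -0.1545, v₂ = 8.0623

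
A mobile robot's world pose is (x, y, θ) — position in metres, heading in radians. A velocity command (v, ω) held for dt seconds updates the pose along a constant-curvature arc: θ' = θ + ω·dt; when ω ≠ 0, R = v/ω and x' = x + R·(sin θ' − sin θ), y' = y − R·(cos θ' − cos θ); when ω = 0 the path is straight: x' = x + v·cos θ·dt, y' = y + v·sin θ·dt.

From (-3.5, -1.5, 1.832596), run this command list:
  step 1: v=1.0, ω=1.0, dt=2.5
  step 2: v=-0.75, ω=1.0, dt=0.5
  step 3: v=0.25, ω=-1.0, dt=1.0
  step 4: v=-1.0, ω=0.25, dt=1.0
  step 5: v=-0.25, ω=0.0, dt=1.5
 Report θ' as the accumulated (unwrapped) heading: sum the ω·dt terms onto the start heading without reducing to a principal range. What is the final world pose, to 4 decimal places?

(-4.5313, -0.2132, 4.0826)

step 1: θ'=4.3326 (R=1.0000) → pose (-5.3947, -1.3881, 4.3326)
step 2: θ'=4.8326 (R=-0.7500) → pose (-5.3466, -1.0201, 4.8326)
step 3: θ'=3.8326 (R=-0.2500) → pose (-5.4355, -1.2427, 3.8326)
step 4: θ'=4.0826 (R=-4.0000) → pose (-4.7521, -0.5162, 4.0826)
step 5: θ'=4.0826 (straight) → pose (-4.5313, -0.2132, 4.0826)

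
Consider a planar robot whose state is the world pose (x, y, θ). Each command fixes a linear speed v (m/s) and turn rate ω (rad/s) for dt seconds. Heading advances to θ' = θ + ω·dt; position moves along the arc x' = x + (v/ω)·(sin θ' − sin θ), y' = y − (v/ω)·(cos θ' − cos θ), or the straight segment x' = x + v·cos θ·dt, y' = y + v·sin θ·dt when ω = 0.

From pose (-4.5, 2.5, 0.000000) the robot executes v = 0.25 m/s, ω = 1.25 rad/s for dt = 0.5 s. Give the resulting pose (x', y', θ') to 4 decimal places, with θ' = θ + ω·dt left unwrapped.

(-4.3830, 2.5378, 0.6250)

θ' = 0.0000 + 1.25·0.5 = 0.6250
R = v/ω = 0.25/1.25 = 0.2000
x' = -4.5 + 0.2000·(sin 0.6250 − sin 0.0000) = -4.3830
y' = 2.5 − 0.2000·(cos 0.6250 − cos 0.0000) = 2.5378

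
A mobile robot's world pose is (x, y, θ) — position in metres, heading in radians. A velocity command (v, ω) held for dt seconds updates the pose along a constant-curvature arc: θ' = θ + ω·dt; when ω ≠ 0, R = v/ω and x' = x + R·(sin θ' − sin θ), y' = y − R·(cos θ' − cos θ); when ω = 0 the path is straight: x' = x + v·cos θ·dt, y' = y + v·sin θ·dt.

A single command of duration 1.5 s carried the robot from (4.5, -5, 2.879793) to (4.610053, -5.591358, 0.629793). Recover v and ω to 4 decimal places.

Δθ = 0.629793 − 2.879793 = -2.250000
ω = Δθ/dt = -2.250000/1.5 = -1.5000
R = −Δy/(cos θ' − cos θ) = 0.3333
v = R·ω = 0.3333·-1.5000 = -0.5000

v = -0.5000, ω = -1.5000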